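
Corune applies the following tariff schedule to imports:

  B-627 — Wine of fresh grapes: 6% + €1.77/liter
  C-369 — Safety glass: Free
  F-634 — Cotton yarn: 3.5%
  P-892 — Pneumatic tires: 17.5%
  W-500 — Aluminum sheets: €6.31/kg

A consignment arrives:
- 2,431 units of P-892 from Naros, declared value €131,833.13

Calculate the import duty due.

€23,070.80

Line 1 (P-892, Naros, 2,431 units, €131,833.13):
Base rate for P-892 is 17.5%.
Duty = €131,833.13 × 17.5% = €23,070.80.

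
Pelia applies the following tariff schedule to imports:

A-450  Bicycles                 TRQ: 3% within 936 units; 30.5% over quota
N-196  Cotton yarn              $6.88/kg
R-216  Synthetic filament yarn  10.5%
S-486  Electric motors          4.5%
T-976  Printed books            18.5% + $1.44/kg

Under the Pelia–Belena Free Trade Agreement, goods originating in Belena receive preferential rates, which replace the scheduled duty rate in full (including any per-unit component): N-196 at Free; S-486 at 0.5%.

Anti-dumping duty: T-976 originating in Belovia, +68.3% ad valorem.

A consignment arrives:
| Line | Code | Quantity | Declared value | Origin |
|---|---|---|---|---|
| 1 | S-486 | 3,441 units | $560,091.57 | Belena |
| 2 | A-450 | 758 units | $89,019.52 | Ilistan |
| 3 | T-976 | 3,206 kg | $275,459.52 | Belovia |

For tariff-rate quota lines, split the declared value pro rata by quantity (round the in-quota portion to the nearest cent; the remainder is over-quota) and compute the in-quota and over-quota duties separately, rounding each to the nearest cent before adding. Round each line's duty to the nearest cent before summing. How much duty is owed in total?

$249,186.55

Line 1 (S-486, Belena, 3,441 units, $560,091.57):
Base rate for S-486 is 4.5%.
Origin Belena qualifies under the Pelia–Belena agreement and S-486 is covered: preferential rate 0.5% applies instead.
Duty = $560,091.57 × 0.5% = $2,800.46.
Line 2 (A-450, Ilistan, 758 units, $89,019.52):
Code A-450 is under a tariff-rate quota (threshold 936 units). Quantity 758 units is within the quota, so the in-quota rate 3% applies to the full value.
Duty = $89,019.52 × 3% = $2,670.59.
Line 3 (T-976, Belovia, 3,206 kg, $275,459.52):
Base rate for T-976 is 18.5% + $1.44/kg.
Additional duty on T-976 from Belovia: +68.3%. Applied ad valorem rate: 18.5% + 68.3% = 86.8%.
Duty = $275,459.52 × 86.8% + 3,206 × $1.44 = $243,715.50.
Total = $2,800.46 + $2,670.59 + $243,715.50 = $249,186.55.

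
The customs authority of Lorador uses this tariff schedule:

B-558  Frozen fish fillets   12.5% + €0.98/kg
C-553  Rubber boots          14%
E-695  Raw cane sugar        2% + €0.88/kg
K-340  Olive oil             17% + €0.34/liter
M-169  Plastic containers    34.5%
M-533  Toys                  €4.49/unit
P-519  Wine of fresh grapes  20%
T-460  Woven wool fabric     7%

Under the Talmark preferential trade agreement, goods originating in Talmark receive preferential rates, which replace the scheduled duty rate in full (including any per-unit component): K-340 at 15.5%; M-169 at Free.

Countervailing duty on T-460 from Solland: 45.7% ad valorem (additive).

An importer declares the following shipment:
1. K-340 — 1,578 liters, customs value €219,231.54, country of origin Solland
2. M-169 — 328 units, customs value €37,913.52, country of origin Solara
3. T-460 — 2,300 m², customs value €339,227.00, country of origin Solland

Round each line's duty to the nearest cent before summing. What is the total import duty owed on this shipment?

€229,658.67

Line 1 (K-340, Solland, 1,578 liters, €219,231.54):
Base rate for K-340 is 17% + €0.34/liter.
K-340 has an FTA preferential rate, but origin Solland is not Talmark; base rate stands.
Duty = €219,231.54 × 17% + 1,578 × €0.34 = €37,805.88.
Line 2 (M-169, Solara, 328 units, €37,913.52):
Base rate for M-169 is 34.5%.
M-169 has an FTA preferential rate, but origin Solara is not Talmark; base rate stands.
Duty = €37,913.52 × 34.5% = €13,080.16.
Line 3 (T-460, Solland, 2,300 m², €339,227.00):
Base rate for T-460 is 7%.
Additional duty on T-460 from Solland: +45.7%. Applied ad valorem rate: 7% + 45.7% = 52.7%.
Duty = €339,227.00 × 52.7% = €178,772.63.
Total = €37,805.88 + €13,080.16 + €178,772.63 = €229,658.67.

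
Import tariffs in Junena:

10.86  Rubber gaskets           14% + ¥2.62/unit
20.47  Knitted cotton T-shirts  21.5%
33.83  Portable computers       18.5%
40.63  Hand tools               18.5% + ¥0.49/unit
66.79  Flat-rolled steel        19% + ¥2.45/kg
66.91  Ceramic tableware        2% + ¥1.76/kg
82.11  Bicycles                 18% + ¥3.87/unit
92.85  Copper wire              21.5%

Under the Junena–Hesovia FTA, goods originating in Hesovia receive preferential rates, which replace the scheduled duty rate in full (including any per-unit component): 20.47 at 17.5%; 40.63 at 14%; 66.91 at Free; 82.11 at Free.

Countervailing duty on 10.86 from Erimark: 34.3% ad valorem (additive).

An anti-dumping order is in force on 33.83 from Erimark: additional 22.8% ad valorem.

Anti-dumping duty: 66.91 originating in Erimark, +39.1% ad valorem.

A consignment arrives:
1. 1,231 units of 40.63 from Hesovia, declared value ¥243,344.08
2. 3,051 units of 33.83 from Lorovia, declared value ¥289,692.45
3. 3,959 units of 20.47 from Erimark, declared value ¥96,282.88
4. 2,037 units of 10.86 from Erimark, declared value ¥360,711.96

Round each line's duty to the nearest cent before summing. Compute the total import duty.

¥287,922.91

Line 1 (40.63, Hesovia, 1,231 units, ¥243,344.08):
Base rate for 40.63 is 18.5% + ¥0.49/unit.
Origin Hesovia qualifies under the Junena–Hesovia agreement and 40.63 is covered: preferential rate 14% applies instead.
Duty = ¥243,344.08 × 14% = ¥34,068.17.
Line 2 (33.83, Lorovia, 3,051 units, ¥289,692.45):
Base rate for 33.83 is 18.5%.
The additional-duty order on 33.83 targets Erimark, not Lorovia; it does not apply.
Duty = ¥289,692.45 × 18.5% = ¥53,593.10.
Line 3 (20.47, Erimark, 3,959 units, ¥96,282.88):
Base rate for 20.47 is 21.5%.
20.47 has an FTA preferential rate, but origin Erimark is not Hesovia; base rate stands.
Duty = ¥96,282.88 × 21.5% = ¥20,700.82.
Line 4 (10.86, Erimark, 2,037 units, ¥360,711.96):
Base rate for 10.86 is 14% + ¥2.62/unit.
Additional duty on 10.86 from Erimark: +34.3%. Applied ad valorem rate: 14% + 34.3% = 48.3%.
Duty = ¥360,711.96 × 48.3% + 2,037 × ¥2.62 = ¥179,560.82.
Total = ¥34,068.17 + ¥53,593.10 + ¥20,700.82 + ¥179,560.82 = ¥287,922.91.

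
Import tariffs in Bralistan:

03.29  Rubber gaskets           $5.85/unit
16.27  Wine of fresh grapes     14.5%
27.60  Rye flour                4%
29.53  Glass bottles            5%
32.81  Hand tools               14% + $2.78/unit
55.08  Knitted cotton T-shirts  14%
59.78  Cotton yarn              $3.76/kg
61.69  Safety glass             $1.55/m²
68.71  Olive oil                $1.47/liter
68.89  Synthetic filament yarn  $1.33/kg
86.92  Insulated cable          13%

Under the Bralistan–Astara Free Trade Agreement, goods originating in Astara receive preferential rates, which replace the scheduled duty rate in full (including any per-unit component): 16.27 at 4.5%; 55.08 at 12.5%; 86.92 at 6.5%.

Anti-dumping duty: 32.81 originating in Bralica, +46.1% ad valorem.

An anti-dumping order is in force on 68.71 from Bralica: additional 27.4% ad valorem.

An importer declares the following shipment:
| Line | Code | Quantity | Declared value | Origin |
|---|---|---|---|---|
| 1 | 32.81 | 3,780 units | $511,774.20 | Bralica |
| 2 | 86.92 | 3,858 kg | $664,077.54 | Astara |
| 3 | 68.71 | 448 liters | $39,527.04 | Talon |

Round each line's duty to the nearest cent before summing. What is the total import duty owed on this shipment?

$361,908.29

Line 1 (32.81, Bralica, 3,780 units, $511,774.20):
Base rate for 32.81 is 14% + $2.78/unit.
Additional duty on 32.81 from Bralica: +46.1%. Applied ad valorem rate: 14% + 46.1% = 60.1%.
Duty = $511,774.20 × 60.1% + 3,780 × $2.78 = $318,084.69.
Line 2 (86.92, Astara, 3,858 kg, $664,077.54):
Base rate for 86.92 is 13%.
Origin Astara qualifies under the Bralistan–Astara agreement and 86.92 is covered: preferential rate 6.5% applies instead.
Duty = $664,077.54 × 6.5% = $43,165.04.
Line 3 (68.71, Talon, 448 liters, $39,527.04):
Base rate for 68.71 is $1.47/liter.
The additional-duty order on 68.71 targets Bralica, not Talon; it does not apply.
Duty = 448 × $1.47 = $658.56.
Total = $318,084.69 + $43,165.04 + $658.56 = $361,908.29.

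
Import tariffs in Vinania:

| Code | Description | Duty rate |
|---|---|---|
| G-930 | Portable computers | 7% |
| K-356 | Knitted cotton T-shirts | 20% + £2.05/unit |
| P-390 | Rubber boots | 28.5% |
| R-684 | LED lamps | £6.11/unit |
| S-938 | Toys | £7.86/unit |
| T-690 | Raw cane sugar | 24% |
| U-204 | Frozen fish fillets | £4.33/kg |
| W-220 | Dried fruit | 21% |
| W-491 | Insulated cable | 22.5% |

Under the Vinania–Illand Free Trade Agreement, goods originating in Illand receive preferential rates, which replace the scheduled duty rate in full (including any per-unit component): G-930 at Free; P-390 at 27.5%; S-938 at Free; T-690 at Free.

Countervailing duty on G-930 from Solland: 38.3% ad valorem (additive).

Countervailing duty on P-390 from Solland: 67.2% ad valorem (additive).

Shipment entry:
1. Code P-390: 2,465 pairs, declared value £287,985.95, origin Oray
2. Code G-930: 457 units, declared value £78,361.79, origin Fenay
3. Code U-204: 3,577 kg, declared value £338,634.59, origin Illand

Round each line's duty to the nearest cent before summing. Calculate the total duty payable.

Line 1 (P-390, Oray, 2,465 pairs, £287,985.95):
Base rate for P-390 is 28.5%.
P-390 has an FTA preferential rate, but origin Oray is not Illand; base rate stands.
The additional-duty order on P-390 targets Solland, not Oray; it does not apply.
Duty = £287,985.95 × 28.5% = £82,076.00.
Line 2 (G-930, Fenay, 457 units, £78,361.79):
Base rate for G-930 is 7%.
G-930 has an FTA preferential rate, but origin Fenay is not Illand; base rate stands.
The additional-duty order on G-930 targets Solland, not Fenay; it does not apply.
Duty = £78,361.79 × 7% = £5,485.33.
Line 3 (U-204, Illand, 3,577 kg, £338,634.59):
Base rate for U-204 is £4.33/kg.
Origin Illand is the FTA partner but U-204 is not on the preference list; base rate stands.
Duty = 3,577 × £4.33 = £15,488.41.
Total = £82,076.00 + £5,485.33 + £15,488.41 = £103,049.74.

£103,049.74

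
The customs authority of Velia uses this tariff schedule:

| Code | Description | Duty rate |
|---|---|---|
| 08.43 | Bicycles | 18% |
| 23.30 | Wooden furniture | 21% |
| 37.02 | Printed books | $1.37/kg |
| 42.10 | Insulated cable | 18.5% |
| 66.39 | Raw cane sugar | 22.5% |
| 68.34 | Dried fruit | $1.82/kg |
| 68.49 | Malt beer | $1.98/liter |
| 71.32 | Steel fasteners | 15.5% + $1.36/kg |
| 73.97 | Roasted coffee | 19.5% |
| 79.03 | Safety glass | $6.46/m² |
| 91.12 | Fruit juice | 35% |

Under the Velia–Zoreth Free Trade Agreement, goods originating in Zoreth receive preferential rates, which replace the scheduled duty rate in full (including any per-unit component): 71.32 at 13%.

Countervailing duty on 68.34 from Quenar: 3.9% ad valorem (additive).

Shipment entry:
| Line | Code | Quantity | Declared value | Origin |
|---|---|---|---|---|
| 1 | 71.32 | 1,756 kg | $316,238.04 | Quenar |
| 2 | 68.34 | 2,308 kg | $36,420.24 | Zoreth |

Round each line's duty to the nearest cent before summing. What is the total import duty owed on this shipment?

Line 1 (71.32, Quenar, 1,756 kg, $316,238.04):
Base rate for 71.32 is 15.5% + $1.36/kg.
71.32 has an FTA preferential rate, but origin Quenar is not Zoreth; base rate stands.
Duty = $316,238.04 × 15.5% + 1,756 × $1.36 = $51,405.06.
Line 2 (68.34, Zoreth, 2,308 kg, $36,420.24):
Base rate for 68.34 is $1.82/kg.
Origin Zoreth is the FTA partner but 68.34 is not on the preference list; base rate stands.
The additional-duty order on 68.34 targets Quenar, not Zoreth; it does not apply.
Duty = 2,308 × $1.82 = $4,200.56.
Total = $51,405.06 + $4,200.56 = $55,605.62.

$55,605.62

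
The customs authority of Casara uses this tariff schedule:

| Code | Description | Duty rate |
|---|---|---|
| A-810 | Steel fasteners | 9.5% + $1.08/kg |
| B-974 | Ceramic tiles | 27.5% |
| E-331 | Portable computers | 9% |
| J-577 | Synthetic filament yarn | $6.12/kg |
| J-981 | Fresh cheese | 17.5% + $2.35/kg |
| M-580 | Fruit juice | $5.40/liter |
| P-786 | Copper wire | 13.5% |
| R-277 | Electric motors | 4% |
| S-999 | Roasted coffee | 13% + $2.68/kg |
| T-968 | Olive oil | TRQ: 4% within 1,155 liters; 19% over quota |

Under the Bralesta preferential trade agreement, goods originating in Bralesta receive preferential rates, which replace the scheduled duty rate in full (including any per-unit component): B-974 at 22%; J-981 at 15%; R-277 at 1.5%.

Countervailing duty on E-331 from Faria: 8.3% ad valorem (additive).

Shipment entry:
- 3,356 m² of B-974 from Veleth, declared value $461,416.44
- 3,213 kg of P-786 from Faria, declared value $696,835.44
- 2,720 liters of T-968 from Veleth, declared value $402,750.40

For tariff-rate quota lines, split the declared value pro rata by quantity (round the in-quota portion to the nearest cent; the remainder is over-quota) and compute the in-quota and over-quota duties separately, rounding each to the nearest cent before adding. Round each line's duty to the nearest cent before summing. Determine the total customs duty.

$271,831.74

Line 1 (B-974, Veleth, 3,356 m², $461,416.44):
Base rate for B-974 is 27.5%.
B-974 has an FTA preferential rate, but origin Veleth is not Bralesta; base rate stands.
Duty = $461,416.44 × 27.5% = $126,889.52.
Line 2 (P-786, Faria, 3,213 kg, $696,835.44):
Base rate for P-786 is 13.5%.
Duty = $696,835.44 × 13.5% = $94,072.78.
Line 3 (T-968, Veleth, 2,720 liters, $402,750.40):
Code T-968 is under a tariff-rate quota (threshold 1,155 liters). In-quota: 1,155 liters at 4%; over-quota: 1,565 liters at 19%.
Pro-rata value split: in-quota = $402,750.40 × 1,155/2,720 = $171,020.85; over-quota = $402,750.40 − $171,020.85 = $231,729.55.
In-quota duty = $171,020.85 × 4% = $6,840.83. Over-quota duty = $231,729.55 × 19% = $44,028.61.
Line duty = $6,840.83 + $44,028.61 = $50,869.44.
Total = $126,889.52 + $94,072.78 + $50,869.44 = $271,831.74.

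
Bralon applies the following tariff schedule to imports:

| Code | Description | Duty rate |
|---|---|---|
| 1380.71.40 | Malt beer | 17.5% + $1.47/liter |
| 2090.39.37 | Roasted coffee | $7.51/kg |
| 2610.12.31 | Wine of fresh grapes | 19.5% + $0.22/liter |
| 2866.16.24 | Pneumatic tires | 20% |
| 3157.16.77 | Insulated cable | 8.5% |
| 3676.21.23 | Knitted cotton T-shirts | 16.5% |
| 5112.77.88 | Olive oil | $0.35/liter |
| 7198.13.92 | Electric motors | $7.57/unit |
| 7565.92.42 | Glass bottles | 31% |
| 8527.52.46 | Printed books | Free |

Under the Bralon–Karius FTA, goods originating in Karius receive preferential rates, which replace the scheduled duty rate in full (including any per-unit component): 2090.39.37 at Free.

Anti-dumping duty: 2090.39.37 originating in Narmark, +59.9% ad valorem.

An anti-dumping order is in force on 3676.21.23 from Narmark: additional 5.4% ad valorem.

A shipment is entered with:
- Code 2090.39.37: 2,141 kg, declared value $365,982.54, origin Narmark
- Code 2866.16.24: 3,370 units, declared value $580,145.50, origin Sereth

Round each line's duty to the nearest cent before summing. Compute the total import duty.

Line 1 (2090.39.37, Narmark, 2,141 kg, $365,982.54):
Base rate for 2090.39.37 is $7.51/kg.
2090.39.37 has an FTA preferential rate, but origin Narmark is not Karius; base rate stands.
Additional duty on 2090.39.37 from Narmark: +59.9% ad valorem. Applied ad valorem rate = 59.9%.
Duty = $365,982.54 × 59.9% + 2,141 × $7.51 = $235,302.45.
Line 2 (2866.16.24, Sereth, 3,370 units, $580,145.50):
Base rate for 2866.16.24 is 20%.
Duty = $580,145.50 × 20% = $116,029.10.
Total = $235,302.45 + $116,029.10 = $351,331.55.

$351,331.55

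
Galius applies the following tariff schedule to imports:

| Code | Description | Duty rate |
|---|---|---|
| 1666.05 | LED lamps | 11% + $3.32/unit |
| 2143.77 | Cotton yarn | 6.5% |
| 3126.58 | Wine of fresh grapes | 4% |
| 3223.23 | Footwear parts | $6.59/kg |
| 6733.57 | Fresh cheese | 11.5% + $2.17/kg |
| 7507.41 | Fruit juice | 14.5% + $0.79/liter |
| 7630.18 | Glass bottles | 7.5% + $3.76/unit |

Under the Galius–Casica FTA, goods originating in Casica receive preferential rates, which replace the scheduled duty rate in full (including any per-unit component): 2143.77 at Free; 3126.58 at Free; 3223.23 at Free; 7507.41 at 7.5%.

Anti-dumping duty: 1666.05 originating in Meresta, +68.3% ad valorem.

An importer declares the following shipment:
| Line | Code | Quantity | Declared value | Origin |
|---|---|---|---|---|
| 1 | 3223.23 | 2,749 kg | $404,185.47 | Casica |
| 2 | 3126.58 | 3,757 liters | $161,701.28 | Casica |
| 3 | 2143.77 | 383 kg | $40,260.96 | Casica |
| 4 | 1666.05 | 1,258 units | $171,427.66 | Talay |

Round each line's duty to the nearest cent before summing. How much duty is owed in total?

$23,033.60

Line 1 (3223.23, Casica, 2,749 kg, $404,185.47):
Base rate for 3223.23 is $6.59/kg.
Origin Casica qualifies under the Galius–Casica agreement and 3223.23 is covered: preferential rate Free applies instead.
Duty = $404,185.47 × 0% = $0.00.
Line 2 (3126.58, Casica, 3,757 liters, $161,701.28):
Base rate for 3126.58 is 4%.
Origin Casica qualifies under the Galius–Casica agreement and 3126.58 is covered: preferential rate Free applies instead.
Duty = $161,701.28 × 0% = $0.00.
Line 3 (2143.77, Casica, 383 kg, $40,260.96):
Base rate for 2143.77 is 6.5%.
Origin Casica qualifies under the Galius–Casica agreement and 2143.77 is covered: preferential rate Free applies instead.
Duty = $40,260.96 × 0% = $0.00.
Line 4 (1666.05, Talay, 1,258 units, $171,427.66):
Base rate for 1666.05 is 11% + $3.32/unit.
The additional-duty order on 1666.05 targets Meresta, not Talay; it does not apply.
Duty = $171,427.66 × 11% + 1,258 × $3.32 = $23,033.60.
Total = $0.00 + $0.00 + $0.00 + $23,033.60 = $23,033.60.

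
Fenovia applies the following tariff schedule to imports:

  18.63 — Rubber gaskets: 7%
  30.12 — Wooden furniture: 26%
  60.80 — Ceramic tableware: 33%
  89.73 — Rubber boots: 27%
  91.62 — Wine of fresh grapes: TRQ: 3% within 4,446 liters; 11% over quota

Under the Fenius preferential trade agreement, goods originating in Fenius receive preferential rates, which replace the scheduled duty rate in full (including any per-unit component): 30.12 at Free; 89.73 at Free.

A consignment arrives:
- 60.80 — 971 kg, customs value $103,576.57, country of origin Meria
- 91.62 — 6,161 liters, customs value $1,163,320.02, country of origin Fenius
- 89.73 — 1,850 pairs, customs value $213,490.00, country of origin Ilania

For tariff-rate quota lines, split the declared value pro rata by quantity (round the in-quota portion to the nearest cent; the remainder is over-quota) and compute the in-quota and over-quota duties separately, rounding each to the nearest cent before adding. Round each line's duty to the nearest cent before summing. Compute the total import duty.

Line 1 (60.80, Meria, 971 kg, $103,576.57):
Base rate for 60.80 is 33%.
Duty = $103,576.57 × 33% = $34,180.27.
Line 2 (91.62, Fenius, 6,161 liters, $1,163,320.02):
Code 91.62 is under a tariff-rate quota (threshold 4,446 liters). In-quota: 4,446 liters at 3%; over-quota: 1,715 liters at 11%.
Pro-rata value split: in-quota = $1,163,320.02 × 4,446/6,161 = $839,493.72; over-quota = $1,163,320.02 − $839,493.72 = $323,826.30.
In-quota duty = $839,493.72 × 3% = $25,184.81. Over-quota duty = $323,826.30 × 11% = $35,620.89.
Line duty = $25,184.81 + $35,620.89 = $60,805.70.
Line 3 (89.73, Ilania, 1,850 pairs, $213,490.00):
Base rate for 89.73 is 27%.
89.73 has an FTA preferential rate, but origin Ilania is not Fenius; base rate stands.
Duty = $213,490.00 × 27% = $57,642.30.
Total = $34,180.27 + $60,805.70 + $57,642.30 = $152,628.27.

$152,628.27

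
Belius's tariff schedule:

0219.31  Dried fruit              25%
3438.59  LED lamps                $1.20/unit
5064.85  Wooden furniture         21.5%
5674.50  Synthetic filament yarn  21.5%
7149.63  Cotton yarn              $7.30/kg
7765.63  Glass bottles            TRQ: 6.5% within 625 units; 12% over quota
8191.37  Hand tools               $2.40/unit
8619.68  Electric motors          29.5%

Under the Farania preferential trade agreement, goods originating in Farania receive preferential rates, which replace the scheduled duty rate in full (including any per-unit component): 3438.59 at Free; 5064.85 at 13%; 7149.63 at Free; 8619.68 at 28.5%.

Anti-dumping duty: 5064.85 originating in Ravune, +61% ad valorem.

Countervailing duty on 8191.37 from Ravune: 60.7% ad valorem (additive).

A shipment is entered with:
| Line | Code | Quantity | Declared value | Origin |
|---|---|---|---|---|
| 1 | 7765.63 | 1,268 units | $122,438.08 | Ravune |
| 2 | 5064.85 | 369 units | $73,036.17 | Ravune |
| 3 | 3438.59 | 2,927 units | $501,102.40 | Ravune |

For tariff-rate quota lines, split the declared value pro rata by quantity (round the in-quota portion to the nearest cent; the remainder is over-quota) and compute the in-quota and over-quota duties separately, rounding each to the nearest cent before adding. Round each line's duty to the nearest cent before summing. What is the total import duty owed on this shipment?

$75,140.56

Line 1 (7765.63, Ravune, 1,268 units, $122,438.08):
Code 7765.63 is under a tariff-rate quota (threshold 625 units). In-quota: 625 units at 6.5%; over-quota: 643 units at 12%.
Pro-rata value split: in-quota = $122,438.08 × 625/1,268 = $60,350.00; over-quota = $122,438.08 − $60,350.00 = $62,088.08.
In-quota duty = $60,350.00 × 6.5% = $3,922.75. Over-quota duty = $62,088.08 × 12% = $7,450.57.
Line duty = $3,922.75 + $7,450.57 = $11,373.32.
Line 2 (5064.85, Ravune, 369 units, $73,036.17):
Base rate for 5064.85 is 21.5%.
5064.85 has an FTA preferential rate, but origin Ravune is not Farania; base rate stands.
Additional duty on 5064.85 from Ravune: +61%. Applied ad valorem rate: 21.5% + 61% = 82.5%.
Duty = $73,036.17 × 82.5% = $60,254.84.
Line 3 (3438.59, Ravune, 2,927 units, $501,102.40):
Base rate for 3438.59 is $1.20/unit.
3438.59 has an FTA preferential rate, but origin Ravune is not Farania; base rate stands.
Duty = 2,927 × $1.20 = $3,512.40.
Total = $11,373.32 + $60,254.84 + $3,512.40 = $75,140.56.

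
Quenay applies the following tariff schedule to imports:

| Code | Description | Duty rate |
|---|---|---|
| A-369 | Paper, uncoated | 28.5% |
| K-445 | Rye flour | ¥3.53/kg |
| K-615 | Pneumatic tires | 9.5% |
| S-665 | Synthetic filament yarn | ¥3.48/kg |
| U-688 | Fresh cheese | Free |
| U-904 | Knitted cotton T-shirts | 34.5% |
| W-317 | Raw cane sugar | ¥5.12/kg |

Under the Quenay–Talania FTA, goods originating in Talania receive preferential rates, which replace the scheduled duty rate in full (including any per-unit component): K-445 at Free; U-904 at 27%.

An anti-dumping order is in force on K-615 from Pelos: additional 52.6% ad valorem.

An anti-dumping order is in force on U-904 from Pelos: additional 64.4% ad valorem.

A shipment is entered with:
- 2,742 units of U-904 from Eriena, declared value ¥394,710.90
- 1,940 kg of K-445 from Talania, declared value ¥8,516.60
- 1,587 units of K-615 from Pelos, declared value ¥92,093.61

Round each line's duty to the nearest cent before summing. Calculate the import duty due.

¥193,365.39

Line 1 (U-904, Eriena, 2,742 units, ¥394,710.90):
Base rate for U-904 is 34.5%.
U-904 has an FTA preferential rate, but origin Eriena is not Talania; base rate stands.
The additional-duty order on U-904 targets Pelos, not Eriena; it does not apply.
Duty = ¥394,710.90 × 34.5% = ¥136,175.26.
Line 2 (K-445, Talania, 1,940 kg, ¥8,516.60):
Base rate for K-445 is ¥3.53/kg.
Origin Talania qualifies under the Quenay–Talania agreement and K-445 is covered: preferential rate Free applies instead.
Duty = ¥8,516.60 × 0% = ¥0.00.
Line 3 (K-615, Pelos, 1,587 units, ¥92,093.61):
Base rate for K-615 is 9.5%.
Additional duty on K-615 from Pelos: +52.6%. Applied ad valorem rate: 9.5% + 52.6% = 62.1%.
Duty = ¥92,093.61 × 62.1% = ¥57,190.13.
Total = ¥136,175.26 + ¥0.00 + ¥57,190.13 = ¥193,365.39.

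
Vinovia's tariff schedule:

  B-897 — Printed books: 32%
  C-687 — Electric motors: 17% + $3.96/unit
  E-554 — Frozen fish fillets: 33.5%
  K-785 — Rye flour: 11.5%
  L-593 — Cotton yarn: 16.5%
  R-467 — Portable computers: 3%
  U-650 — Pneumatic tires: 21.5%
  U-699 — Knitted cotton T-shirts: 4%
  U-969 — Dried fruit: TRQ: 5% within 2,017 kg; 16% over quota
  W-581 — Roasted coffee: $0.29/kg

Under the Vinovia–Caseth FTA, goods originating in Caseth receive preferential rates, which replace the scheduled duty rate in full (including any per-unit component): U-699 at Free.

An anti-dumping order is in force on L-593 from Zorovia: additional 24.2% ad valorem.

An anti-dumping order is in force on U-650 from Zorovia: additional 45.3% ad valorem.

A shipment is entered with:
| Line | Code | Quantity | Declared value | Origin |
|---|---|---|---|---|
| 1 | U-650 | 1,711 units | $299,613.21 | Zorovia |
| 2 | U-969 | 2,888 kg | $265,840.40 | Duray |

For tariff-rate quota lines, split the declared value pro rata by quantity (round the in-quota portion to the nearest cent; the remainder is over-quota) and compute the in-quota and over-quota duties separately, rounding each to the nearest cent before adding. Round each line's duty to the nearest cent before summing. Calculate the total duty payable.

Line 1 (U-650, Zorovia, 1,711 units, $299,613.21):
Base rate for U-650 is 21.5%.
Additional duty on U-650 from Zorovia: +45.3%. Applied ad valorem rate: 21.5% + 45.3% = 66.8%.
Duty = $299,613.21 × 66.8% = $200,141.62.
Line 2 (U-969, Duray, 2,888 kg, $265,840.40):
Code U-969 is under a tariff-rate quota (threshold 2,017 kg). In-quota: 2,017 kg at 5%; over-quota: 871 kg at 16%.
Pro-rata value split: in-quota = $265,840.40 × 2,017/2,888 = $185,664.85; over-quota = $265,840.40 − $185,664.85 = $80,175.55.
In-quota duty = $185,664.85 × 5% = $9,283.24. Over-quota duty = $80,175.55 × 16% = $12,828.09.
Line duty = $9,283.24 + $12,828.09 = $22,111.33.
Total = $200,141.62 + $22,111.33 = $222,252.95.

$222,252.95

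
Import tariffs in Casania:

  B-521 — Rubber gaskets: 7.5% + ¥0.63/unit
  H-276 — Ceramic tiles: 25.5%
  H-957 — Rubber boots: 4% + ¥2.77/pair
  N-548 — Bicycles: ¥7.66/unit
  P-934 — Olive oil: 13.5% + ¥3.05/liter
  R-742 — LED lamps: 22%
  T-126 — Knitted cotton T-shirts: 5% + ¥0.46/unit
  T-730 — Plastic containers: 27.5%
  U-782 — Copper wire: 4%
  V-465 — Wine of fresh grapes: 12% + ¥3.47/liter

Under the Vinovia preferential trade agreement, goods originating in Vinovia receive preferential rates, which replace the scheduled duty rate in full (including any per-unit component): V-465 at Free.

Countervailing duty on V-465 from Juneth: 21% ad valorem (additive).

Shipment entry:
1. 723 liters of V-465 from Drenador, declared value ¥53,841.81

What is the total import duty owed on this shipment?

Line 1 (V-465, Drenador, 723 liters, ¥53,841.81):
Base rate for V-465 is 12% + ¥3.47/liter.
V-465 has an FTA preferential rate, but origin Drenador is not Vinovia; base rate stands.
The additional-duty order on V-465 targets Juneth, not Drenador; it does not apply.
Duty = ¥53,841.81 × 12% + 723 × ¥3.47 = ¥8,969.83.

¥8,969.83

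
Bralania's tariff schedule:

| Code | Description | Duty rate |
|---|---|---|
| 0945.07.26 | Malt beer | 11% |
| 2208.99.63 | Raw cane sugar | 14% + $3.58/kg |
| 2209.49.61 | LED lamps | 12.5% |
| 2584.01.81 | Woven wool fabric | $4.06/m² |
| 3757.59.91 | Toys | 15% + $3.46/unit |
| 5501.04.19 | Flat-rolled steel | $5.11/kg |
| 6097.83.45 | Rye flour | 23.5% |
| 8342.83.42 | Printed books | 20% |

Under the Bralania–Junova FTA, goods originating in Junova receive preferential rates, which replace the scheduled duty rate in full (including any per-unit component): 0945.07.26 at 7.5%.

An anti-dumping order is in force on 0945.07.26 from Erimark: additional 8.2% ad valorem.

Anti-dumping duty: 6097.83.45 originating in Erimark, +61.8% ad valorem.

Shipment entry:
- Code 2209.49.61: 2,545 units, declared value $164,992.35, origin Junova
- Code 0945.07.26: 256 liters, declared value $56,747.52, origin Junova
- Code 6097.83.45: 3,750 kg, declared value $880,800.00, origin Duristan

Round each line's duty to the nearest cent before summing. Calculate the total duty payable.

Line 1 (2209.49.61, Junova, 2,545 units, $164,992.35):
Base rate for 2209.49.61 is 12.5%.
Origin Junova is the FTA partner but 2209.49.61 is not on the preference list; base rate stands.
Duty = $164,992.35 × 12.5% = $20,624.04.
Line 2 (0945.07.26, Junova, 256 liters, $56,747.52):
Base rate for 0945.07.26 is 11%.
Origin Junova qualifies under the Bralania–Junova agreement and 0945.07.26 is covered: preferential rate 7.5% applies instead.
The additional-duty order on 0945.07.26 targets Erimark, not Junova; it does not apply.
Duty = $56,747.52 × 7.5% = $4,256.06.
Line 3 (6097.83.45, Duristan, 3,750 kg, $880,800.00):
Base rate for 6097.83.45 is 23.5%.
The additional-duty order on 6097.83.45 targets Erimark, not Duristan; it does not apply.
Duty = $880,800.00 × 23.5% = $206,988.00.
Total = $20,624.04 + $4,256.06 + $206,988.00 = $231,868.10.

$231,868.10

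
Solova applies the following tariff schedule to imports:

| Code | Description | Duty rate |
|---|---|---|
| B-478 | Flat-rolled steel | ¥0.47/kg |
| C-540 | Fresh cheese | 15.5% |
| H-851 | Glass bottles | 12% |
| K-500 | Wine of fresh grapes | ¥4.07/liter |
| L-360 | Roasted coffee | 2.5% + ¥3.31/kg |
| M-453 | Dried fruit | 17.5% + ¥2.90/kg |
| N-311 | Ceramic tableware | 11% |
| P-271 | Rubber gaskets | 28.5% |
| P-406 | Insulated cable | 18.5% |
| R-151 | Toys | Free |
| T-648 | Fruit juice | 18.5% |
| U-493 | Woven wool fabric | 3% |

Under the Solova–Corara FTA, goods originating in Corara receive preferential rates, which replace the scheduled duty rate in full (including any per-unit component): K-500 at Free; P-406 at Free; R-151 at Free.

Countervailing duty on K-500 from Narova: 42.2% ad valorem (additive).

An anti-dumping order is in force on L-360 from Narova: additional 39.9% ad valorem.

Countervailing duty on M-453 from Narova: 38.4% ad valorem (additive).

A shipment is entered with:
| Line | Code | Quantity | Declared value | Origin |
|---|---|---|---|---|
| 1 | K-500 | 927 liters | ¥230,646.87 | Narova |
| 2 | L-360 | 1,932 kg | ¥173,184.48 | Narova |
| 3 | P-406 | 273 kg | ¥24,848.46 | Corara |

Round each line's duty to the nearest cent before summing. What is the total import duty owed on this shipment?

¥180,931.01

Line 1 (K-500, Narova, 927 liters, ¥230,646.87):
Base rate for K-500 is ¥4.07/liter.
K-500 has an FTA preferential rate, but origin Narova is not Corara; base rate stands.
Additional duty on K-500 from Narova: +42.2% ad valorem. Applied ad valorem rate = 42.2%.
Duty = ¥230,646.87 × 42.2% + 927 × ¥4.07 = ¥101,105.87.
Line 2 (L-360, Narova, 1,932 kg, ¥173,184.48):
Base rate for L-360 is 2.5% + ¥3.31/kg.
Additional duty on L-360 from Narova: +39.9%. Applied ad valorem rate: 2.5% + 39.9% = 42.4%.
Duty = ¥173,184.48 × 42.4% + 1,932 × ¥3.31 = ¥79,825.14.
Line 3 (P-406, Corara, 273 kg, ¥24,848.46):
Base rate for P-406 is 18.5%.
Origin Corara qualifies under the Solova–Corara agreement and P-406 is covered: preferential rate Free applies instead.
Duty = ¥24,848.46 × 0% = ¥0.00.
Total = ¥101,105.87 + ¥79,825.14 + ¥0.00 = ¥180,931.01.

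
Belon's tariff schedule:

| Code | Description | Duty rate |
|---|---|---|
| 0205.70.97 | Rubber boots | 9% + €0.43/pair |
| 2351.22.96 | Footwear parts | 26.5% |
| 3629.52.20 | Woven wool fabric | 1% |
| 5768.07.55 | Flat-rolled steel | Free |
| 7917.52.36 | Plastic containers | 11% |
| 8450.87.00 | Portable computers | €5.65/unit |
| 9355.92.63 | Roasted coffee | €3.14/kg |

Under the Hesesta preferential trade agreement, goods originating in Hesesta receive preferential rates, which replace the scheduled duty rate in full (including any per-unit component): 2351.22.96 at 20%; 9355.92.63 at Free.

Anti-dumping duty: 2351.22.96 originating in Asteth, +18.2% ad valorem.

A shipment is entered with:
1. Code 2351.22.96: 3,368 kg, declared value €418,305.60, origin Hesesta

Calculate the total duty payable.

Line 1 (2351.22.96, Hesesta, 3,368 kg, €418,305.60):
Base rate for 2351.22.96 is 26.5%.
Origin Hesesta qualifies under the Belon–Hesesta agreement and 2351.22.96 is covered: preferential rate 20% applies instead.
The additional-duty order on 2351.22.96 targets Asteth, not Hesesta; it does not apply.
Duty = €418,305.60 × 20% = €83,661.12.

€83,661.12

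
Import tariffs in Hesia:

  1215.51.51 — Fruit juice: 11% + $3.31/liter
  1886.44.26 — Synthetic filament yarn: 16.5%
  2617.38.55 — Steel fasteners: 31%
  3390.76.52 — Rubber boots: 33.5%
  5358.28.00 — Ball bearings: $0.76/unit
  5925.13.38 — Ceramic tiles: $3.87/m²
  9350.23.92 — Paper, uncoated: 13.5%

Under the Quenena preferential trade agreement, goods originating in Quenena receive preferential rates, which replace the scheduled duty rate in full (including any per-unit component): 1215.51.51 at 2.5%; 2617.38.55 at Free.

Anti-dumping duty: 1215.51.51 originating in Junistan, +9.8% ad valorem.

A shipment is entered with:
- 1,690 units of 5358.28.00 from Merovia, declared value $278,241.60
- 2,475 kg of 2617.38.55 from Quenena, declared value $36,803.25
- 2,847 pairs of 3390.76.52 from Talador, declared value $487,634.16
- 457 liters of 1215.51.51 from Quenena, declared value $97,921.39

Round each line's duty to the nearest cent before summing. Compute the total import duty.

$167,089.87

Line 1 (5358.28.00, Merovia, 1,690 units, $278,241.60):
Base rate for 5358.28.00 is $0.76/unit.
Duty = 1,690 × $0.76 = $1,284.40.
Line 2 (2617.38.55, Quenena, 2,475 kg, $36,803.25):
Base rate for 2617.38.55 is 31%.
Origin Quenena qualifies under the Hesia–Quenena agreement and 2617.38.55 is covered: preferential rate Free applies instead.
Duty = $36,803.25 × 0% = $0.00.
Line 3 (3390.76.52, Talador, 2,847 pairs, $487,634.16):
Base rate for 3390.76.52 is 33.5%.
Duty = $487,634.16 × 33.5% = $163,357.44.
Line 4 (1215.51.51, Quenena, 457 liters, $97,921.39):
Base rate for 1215.51.51 is 11% + $3.31/liter.
Origin Quenena qualifies under the Hesia–Quenena agreement and 1215.51.51 is covered: preferential rate 2.5% applies instead.
The additional-duty order on 1215.51.51 targets Junistan, not Quenena; it does not apply.
Duty = $97,921.39 × 2.5% = $2,448.03.
Total = $1,284.40 + $0.00 + $163,357.44 + $2,448.03 = $167,089.87.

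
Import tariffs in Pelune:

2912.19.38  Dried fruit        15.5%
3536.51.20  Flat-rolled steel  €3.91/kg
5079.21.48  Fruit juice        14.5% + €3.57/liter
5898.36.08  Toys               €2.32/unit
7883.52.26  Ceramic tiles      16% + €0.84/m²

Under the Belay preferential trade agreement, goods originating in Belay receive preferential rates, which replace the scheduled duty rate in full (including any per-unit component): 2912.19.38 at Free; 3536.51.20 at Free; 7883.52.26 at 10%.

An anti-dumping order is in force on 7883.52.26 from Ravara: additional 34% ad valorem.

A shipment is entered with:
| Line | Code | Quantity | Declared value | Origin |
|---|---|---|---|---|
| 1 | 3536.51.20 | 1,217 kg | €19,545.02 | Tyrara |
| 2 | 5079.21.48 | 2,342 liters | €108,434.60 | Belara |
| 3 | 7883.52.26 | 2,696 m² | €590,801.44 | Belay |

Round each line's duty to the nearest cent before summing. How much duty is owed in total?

Line 1 (3536.51.20, Tyrara, 1,217 kg, €19,545.02):
Base rate for 3536.51.20 is €3.91/kg.
3536.51.20 has an FTA preferential rate, but origin Tyrara is not Belay; base rate stands.
Duty = 1,217 × €3.91 = €4,758.47.
Line 2 (5079.21.48, Belara, 2,342 liters, €108,434.60):
Base rate for 5079.21.48 is 14.5% + €3.57/liter.
Duty = €108,434.60 × 14.5% + 2,342 × €3.57 = €24,083.96.
Line 3 (7883.52.26, Belay, 2,696 m², €590,801.44):
Base rate for 7883.52.26 is 16% + €0.84/m².
Origin Belay qualifies under the Pelune–Belay agreement and 7883.52.26 is covered: preferential rate 10% applies instead.
The additional-duty order on 7883.52.26 targets Ravara, not Belay; it does not apply.
Duty = €590,801.44 × 10% = €59,080.14.
Total = €4,758.47 + €24,083.96 + €59,080.14 = €87,922.57.

€87,922.57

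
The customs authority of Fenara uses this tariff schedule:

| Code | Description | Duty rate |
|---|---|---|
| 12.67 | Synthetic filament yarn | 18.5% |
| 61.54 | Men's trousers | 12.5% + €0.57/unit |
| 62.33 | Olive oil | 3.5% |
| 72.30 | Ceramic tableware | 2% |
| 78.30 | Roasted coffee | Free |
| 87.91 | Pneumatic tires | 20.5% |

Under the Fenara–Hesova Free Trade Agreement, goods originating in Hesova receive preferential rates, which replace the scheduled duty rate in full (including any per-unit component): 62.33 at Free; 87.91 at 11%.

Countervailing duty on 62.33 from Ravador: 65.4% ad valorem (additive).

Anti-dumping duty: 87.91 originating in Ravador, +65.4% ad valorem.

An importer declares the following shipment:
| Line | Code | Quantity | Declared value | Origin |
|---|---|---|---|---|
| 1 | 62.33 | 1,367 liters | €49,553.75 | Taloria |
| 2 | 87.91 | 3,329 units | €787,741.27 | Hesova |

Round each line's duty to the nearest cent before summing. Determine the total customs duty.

€88,385.92

Line 1 (62.33, Taloria, 1,367 liters, €49,553.75):
Base rate for 62.33 is 3.5%.
62.33 has an FTA preferential rate, but origin Taloria is not Hesova; base rate stands.
The additional-duty order on 62.33 targets Ravador, not Taloria; it does not apply.
Duty = €49,553.75 × 3.5% = €1,734.38.
Line 2 (87.91, Hesova, 3,329 units, €787,741.27):
Base rate for 87.91 is 20.5%.
Origin Hesova qualifies under the Fenara–Hesova agreement and 87.91 is covered: preferential rate 11% applies instead.
The additional-duty order on 87.91 targets Ravador, not Hesova; it does not apply.
Duty = €787,741.27 × 11% = €86,651.54.
Total = €1,734.38 + €86,651.54 = €88,385.92.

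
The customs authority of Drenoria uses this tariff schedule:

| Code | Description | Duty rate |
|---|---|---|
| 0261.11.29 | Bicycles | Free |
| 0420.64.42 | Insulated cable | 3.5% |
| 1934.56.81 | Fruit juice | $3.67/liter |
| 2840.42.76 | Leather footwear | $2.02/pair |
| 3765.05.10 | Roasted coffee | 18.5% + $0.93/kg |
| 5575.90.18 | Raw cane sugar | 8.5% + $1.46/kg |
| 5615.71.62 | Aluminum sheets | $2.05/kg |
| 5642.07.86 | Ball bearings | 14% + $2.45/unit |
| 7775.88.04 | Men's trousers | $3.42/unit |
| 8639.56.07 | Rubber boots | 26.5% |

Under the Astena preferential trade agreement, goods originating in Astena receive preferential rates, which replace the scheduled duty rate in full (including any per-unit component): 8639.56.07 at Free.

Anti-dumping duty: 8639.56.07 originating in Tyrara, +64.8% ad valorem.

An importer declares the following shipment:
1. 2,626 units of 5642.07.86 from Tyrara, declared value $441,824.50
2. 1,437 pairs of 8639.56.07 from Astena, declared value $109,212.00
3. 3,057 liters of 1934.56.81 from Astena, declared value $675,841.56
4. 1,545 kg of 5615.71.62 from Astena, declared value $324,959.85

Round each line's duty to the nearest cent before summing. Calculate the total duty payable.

$82,675.57

Line 1 (5642.07.86, Tyrara, 2,626 units, $441,824.50):
Base rate for 5642.07.86 is 14% + $2.45/unit.
Duty = $441,824.50 × 14% + 2,626 × $2.45 = $68,289.13.
Line 2 (8639.56.07, Astena, 1,437 pairs, $109,212.00):
Base rate for 8639.56.07 is 26.5%.
Origin Astena qualifies under the Drenoria–Astena agreement and 8639.56.07 is covered: preferential rate Free applies instead.
The additional-duty order on 8639.56.07 targets Tyrara, not Astena; it does not apply.
Duty = $109,212.00 × 0% = $0.00.
Line 3 (1934.56.81, Astena, 3,057 liters, $675,841.56):
Base rate for 1934.56.81 is $3.67/liter.
Origin Astena is the FTA partner but 1934.56.81 is not on the preference list; base rate stands.
Duty = 3,057 × $3.67 = $11,219.19.
Line 4 (5615.71.62, Astena, 1,545 kg, $324,959.85):
Base rate for 5615.71.62 is $2.05/kg.
Origin Astena is the FTA partner but 5615.71.62 is not on the preference list; base rate stands.
Duty = 1,545 × $2.05 = $3,167.25.
Total = $68,289.13 + $0.00 + $11,219.19 + $3,167.25 = $82,675.57.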